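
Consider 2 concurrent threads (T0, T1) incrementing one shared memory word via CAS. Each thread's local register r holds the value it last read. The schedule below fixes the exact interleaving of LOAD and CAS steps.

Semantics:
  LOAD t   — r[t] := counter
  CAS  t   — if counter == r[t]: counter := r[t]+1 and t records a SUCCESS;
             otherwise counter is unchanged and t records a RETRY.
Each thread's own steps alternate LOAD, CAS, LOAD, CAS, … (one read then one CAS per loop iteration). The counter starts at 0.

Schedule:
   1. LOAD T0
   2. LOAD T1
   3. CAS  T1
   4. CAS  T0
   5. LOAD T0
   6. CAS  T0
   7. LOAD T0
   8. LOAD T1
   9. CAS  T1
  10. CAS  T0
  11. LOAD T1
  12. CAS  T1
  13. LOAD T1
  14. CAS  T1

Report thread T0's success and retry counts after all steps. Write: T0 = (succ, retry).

T0 LOAD — after: cnt=0, r=0 — load
T1 LOAD — after: cnt=0, r=0 — load
T1 CAS — after: cnt=1, r=0 — ok
T0 CAS — after: cnt=1, r=0 — retry
T0 LOAD — after: cnt=1, r=1 — load
T0 CAS — after: cnt=2, r=1 — ok
T0 LOAD — after: cnt=2, r=2 — load
T1 LOAD — after: cnt=2, r=2 — load
T1 CAS — after: cnt=3, r=2 — ok
T0 CAS — after: cnt=3, r=2 — retry
T1 LOAD — after: cnt=3, r=3 — load
T1 CAS — after: cnt=4, r=3 — ok
T1 LOAD — after: cnt=4, r=4 — load
T1 CAS — after: cnt=5, r=4 — ok

T0 = (1, 2)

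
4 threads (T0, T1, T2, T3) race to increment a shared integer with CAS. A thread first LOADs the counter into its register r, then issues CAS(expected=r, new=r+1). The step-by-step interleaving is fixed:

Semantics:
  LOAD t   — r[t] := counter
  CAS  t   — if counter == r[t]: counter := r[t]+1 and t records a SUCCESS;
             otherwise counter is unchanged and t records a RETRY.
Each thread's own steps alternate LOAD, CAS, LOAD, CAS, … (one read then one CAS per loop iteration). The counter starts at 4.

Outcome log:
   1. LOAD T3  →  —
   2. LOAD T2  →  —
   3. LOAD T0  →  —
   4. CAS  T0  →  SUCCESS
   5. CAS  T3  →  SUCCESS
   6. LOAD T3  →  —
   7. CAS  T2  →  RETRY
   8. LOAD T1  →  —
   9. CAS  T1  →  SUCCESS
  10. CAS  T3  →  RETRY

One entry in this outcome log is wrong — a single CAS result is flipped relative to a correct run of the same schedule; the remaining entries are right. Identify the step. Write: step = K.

step = 5

Re-executing:
#1 T3 reads 4
#2 T2 reads 4
#3 T0 reads 4
#4 T0 CAS(4→5) writes; counter now 5
#5 T3 CAS(4→5) fails; counter now 5
#6 T3 reads 5
#7 T2 CAS(4→5) fails; counter now 5
#8 T1 reads 5
#9 T1 CAS(5→6) writes; counter now 6
#10 T3 CAS(5→6) fails; counter now 6
Log disagrees first at step 5.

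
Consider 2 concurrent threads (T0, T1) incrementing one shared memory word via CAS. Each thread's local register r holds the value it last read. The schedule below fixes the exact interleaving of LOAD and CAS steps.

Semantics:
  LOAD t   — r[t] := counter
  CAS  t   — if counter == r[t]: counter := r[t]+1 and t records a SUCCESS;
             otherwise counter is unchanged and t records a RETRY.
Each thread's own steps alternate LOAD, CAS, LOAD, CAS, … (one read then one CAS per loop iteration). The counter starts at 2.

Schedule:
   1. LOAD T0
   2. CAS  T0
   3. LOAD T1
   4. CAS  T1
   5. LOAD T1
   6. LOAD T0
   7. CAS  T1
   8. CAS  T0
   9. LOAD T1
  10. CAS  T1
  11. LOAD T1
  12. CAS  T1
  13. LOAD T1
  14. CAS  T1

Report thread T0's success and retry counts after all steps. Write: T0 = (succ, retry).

#1 T0 reads 2
#2 T0 CAS(2→3) writes; counter now 3
#3 T1 reads 3
#4 T1 CAS(3→4) writes; counter now 4
#5 T1 reads 4
#6 T0 reads 4
#7 T1 CAS(4→5) writes; counter now 5
#8 T0 CAS(4→5) fails; counter now 5
#9 T1 reads 5
#10 T1 CAS(5→6) writes; counter now 6
#11 T1 reads 6
#12 T1 CAS(6→7) writes; counter now 7
#13 T1 reads 7
#14 T1 CAS(7→8) writes; counter now 8

T0 = (1, 1)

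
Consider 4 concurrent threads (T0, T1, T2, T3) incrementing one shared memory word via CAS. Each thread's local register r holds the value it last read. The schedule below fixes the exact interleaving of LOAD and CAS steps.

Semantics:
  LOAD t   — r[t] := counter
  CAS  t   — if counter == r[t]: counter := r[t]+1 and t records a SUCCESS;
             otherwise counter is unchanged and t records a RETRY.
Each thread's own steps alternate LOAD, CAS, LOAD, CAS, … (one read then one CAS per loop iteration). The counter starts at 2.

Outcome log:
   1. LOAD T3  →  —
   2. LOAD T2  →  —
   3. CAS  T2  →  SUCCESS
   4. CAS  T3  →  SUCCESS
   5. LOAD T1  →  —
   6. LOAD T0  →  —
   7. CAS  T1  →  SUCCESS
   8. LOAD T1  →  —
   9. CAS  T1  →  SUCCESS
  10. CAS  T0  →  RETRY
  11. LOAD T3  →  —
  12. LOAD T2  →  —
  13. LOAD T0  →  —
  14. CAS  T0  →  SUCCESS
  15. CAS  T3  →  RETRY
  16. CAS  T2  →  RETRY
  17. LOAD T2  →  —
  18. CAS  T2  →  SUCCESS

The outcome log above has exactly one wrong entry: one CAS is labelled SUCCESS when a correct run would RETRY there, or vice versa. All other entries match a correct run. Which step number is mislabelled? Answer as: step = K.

Re-executing:
step 1: T3 LOAD ⇒ load; ctr=2 reg=2
step 2: T2 LOAD ⇒ load; ctr=2 reg=2
step 3: T2 CAS ⇒ ok; ctr=3 reg=2
step 4: T3 CAS ⇒ retry; ctr=3 reg=2
step 5: T1 LOAD ⇒ load; ctr=3 reg=3
step 6: T0 LOAD ⇒ load; ctr=3 reg=3
step 7: T1 CAS ⇒ ok; ctr=4 reg=3
step 8: T1 LOAD ⇒ load; ctr=4 reg=4
step 9: T1 CAS ⇒ ok; ctr=5 reg=4
step 10: T0 CAS ⇒ retry; ctr=5 reg=3
step 11: T3 LOAD ⇒ load; ctr=5 reg=5
step 12: T2 LOAD ⇒ load; ctr=5 reg=5
step 13: T0 LOAD ⇒ load; ctr=5 reg=5
step 14: T0 CAS ⇒ ok; ctr=6 reg=5
step 15: T3 CAS ⇒ retry; ctr=6 reg=5
step 16: T2 CAS ⇒ retry; ctr=6 reg=5
step 17: T2 LOAD ⇒ load; ctr=6 reg=6
step 18: T2 CAS ⇒ ok; ctr=7 reg=6
Mismatch at 4.

step = 4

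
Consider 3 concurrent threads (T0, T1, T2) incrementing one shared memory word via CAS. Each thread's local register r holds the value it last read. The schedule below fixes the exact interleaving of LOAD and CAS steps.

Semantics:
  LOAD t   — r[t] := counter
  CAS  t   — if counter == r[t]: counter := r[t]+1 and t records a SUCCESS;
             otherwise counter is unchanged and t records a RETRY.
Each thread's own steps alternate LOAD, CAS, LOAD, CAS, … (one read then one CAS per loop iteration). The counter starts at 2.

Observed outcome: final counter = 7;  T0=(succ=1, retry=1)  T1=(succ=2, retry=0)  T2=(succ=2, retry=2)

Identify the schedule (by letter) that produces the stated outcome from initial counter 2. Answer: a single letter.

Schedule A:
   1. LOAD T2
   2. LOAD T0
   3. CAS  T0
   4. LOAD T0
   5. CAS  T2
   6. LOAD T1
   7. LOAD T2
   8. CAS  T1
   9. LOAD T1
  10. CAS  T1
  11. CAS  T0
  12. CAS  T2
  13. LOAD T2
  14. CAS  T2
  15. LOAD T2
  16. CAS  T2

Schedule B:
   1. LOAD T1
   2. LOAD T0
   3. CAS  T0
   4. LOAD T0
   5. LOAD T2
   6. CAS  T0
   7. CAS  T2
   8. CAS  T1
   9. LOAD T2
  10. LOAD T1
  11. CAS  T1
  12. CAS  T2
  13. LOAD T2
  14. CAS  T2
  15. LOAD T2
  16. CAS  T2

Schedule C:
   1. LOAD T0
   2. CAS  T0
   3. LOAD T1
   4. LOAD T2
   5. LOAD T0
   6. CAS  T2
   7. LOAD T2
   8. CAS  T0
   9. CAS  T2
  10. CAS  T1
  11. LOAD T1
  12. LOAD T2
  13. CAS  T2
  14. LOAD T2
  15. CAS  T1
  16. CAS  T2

A

Run A:
step 1: T2 LOAD ⇒ load; ctr=2 reg=2
step 2: T0 LOAD ⇒ load; ctr=2 reg=2
step 3: T0 CAS ⇒ ok; ctr=3 reg=2
step 4: T0 LOAD ⇒ load; ctr=3 reg=3
step 5: T2 CAS ⇒ retry; ctr=3 reg=2
step 6: T1 LOAD ⇒ load; ctr=3 reg=3
step 7: T2 LOAD ⇒ load; ctr=3 reg=3
step 8: T1 CAS ⇒ ok; ctr=4 reg=3
step 9: T1 LOAD ⇒ load; ctr=4 reg=4
step 10: T1 CAS ⇒ ok; ctr=5 reg=4
step 11: T0 CAS ⇒ retry; ctr=5 reg=3
step 12: T2 CAS ⇒ retry; ctr=5 reg=3
step 13: T2 LOAD ⇒ load; ctr=5 reg=5
step 14: T2 CAS ⇒ ok; ctr=6 reg=5
step 15: T2 LOAD ⇒ load; ctr=6 reg=6
step 16: T2 CAS ⇒ ok; ctr=7 reg=6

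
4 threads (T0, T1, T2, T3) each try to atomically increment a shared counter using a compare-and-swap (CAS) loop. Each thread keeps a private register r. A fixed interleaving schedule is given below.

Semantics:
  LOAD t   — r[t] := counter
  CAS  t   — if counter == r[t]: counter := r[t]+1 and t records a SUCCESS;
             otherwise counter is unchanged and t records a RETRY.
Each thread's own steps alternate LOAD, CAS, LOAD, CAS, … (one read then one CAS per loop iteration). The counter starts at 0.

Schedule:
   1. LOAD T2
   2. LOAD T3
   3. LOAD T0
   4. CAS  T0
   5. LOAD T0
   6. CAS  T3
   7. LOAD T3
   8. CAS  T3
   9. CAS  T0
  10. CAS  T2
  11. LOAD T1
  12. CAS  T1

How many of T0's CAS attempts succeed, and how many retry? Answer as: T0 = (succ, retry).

T0 = (1, 1)

[1] T2.load  rd  (counter 0, T2.r 0)
[2] T3.load  rd  (counter 0, T3.r 0)
[3] T0.load  rd  (counter 0, T0.r 0)
[4] T0.cas  hit  (counter 1, T0.r 0)
[5] T0.load  rd  (counter 1, T0.r 1)
[6] T3.cas  miss  (counter 1, T3.r 0)
[7] T3.load  rd  (counter 1, T3.r 1)
[8] T3.cas  hit  (counter 2, T3.r 1)
[9] T0.cas  miss  (counter 2, T0.r 1)
[10] T2.cas  miss  (counter 2, T2.r 0)
[11] T1.load  rd  (counter 2, T1.r 2)
[12] T1.cas  hit  (counter 3, T1.r 2)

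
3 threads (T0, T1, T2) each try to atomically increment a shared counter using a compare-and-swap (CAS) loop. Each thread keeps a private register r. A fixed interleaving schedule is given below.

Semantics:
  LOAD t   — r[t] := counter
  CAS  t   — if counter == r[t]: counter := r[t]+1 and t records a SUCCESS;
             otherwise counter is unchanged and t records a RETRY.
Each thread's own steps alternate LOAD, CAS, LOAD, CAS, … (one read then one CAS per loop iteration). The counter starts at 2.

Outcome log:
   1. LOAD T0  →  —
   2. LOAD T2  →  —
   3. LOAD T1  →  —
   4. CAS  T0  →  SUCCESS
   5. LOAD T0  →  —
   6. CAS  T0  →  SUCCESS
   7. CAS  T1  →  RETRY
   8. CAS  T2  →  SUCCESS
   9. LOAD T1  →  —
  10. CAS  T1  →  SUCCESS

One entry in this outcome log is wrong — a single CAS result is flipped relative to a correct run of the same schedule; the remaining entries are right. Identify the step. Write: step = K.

Correct run:
#1 T0 reads 2
#2 T2 reads 2
#3 T1 reads 2
#4 T0 CAS(2→3) writes; counter now 3
#5 T0 reads 3
#6 T0 CAS(3→4) writes; counter now 4
#7 T1 CAS(2→3) fails; counter now 4
#8 T2 CAS(2→3) fails; counter now 4
#9 T1 reads 4
#10 T1 CAS(4→5) writes; counter now 5
Mismatch at 8.

step = 8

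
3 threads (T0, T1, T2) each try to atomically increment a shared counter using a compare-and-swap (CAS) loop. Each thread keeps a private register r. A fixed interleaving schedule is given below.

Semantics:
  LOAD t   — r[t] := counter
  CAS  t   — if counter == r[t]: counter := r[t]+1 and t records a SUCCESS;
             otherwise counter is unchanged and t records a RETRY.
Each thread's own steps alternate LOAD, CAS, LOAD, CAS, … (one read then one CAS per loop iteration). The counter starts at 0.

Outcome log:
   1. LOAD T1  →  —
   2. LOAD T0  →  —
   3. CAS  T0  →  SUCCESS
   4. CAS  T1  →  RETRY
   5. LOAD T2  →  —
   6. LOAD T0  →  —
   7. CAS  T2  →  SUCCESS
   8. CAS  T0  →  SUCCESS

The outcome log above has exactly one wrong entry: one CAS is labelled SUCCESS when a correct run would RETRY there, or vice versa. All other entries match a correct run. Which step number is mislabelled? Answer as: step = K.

step = 8

Correct run:
T1 LOAD — after: cnt=0, r=0 — load
T0 LOAD — after: cnt=0, r=0 — load
T0 CAS — after: cnt=1, r=0 — ok
T1 CAS — after: cnt=1, r=0 — retry
T2 LOAD — after: cnt=1, r=1 — load
T0 LOAD — after: cnt=1, r=1 — load
T2 CAS — after: cnt=2, r=1 — ok
T0 CAS — after: cnt=2, r=1 — retry
Mismatch at 8.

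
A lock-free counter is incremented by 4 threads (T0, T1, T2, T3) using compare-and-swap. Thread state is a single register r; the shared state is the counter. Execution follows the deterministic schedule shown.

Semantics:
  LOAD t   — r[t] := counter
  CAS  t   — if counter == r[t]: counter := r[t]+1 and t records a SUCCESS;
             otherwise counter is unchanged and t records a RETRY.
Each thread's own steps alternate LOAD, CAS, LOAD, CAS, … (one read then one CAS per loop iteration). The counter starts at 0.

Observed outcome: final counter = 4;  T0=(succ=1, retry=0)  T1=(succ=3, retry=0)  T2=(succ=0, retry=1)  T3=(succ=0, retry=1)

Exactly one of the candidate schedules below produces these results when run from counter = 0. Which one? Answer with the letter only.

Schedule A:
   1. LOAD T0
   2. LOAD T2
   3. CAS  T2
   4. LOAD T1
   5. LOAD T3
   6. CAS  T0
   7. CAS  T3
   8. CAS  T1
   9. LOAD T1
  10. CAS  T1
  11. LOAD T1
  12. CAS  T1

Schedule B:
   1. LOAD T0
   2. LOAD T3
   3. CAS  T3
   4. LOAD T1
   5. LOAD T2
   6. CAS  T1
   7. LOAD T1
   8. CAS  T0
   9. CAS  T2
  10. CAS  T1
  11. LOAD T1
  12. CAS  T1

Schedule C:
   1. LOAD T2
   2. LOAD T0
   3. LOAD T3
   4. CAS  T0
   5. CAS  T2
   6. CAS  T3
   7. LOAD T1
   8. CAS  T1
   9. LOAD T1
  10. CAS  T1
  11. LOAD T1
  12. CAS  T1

C

Run C:
   1) LOAD T2:  M=0  r_T2=0
   2) LOAD T0:  M=0  r_T0=0
   3) LOAD T3:  M=0  r_T3=0
   4) CAS  T0:  M=1  r_T0=0 ✓
   5) CAS  T2:  M=1  r_T2=0 ✗
   6) CAS  T3:  M=1  r_T3=0 ✗
   7) LOAD T1:  M=1  r_T1=1
   8) CAS  T1:  M=2  r_T1=1 ✓
   9) LOAD T1:  M=2  r_T1=2
  10) CAS  T1:  M=3  r_T1=2 ✓
  11) LOAD T1:  M=3  r_T1=3
  12) CAS  T1:  M=4  r_T1=3 ✓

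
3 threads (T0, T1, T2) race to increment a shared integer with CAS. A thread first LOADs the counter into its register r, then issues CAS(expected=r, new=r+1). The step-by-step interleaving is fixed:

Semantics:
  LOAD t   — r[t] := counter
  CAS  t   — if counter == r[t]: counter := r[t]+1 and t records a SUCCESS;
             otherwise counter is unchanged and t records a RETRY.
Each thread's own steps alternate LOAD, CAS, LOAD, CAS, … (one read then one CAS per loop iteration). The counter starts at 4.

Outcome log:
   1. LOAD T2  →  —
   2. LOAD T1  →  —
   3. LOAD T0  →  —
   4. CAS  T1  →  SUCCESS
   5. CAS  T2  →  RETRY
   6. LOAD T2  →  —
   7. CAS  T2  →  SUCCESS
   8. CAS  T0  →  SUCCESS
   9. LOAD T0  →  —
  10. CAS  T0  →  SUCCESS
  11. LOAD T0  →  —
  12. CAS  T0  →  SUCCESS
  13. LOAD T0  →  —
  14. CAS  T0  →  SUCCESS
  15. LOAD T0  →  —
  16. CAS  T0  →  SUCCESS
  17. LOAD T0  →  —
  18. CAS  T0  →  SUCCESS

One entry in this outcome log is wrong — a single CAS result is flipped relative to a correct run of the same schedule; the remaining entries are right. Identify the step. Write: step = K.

Reference trace:
   1) LOAD T2:  M=4  r_T2=4
   2) LOAD T1:  M=4  r_T1=4
   3) LOAD T0:  M=4  r_T0=4
   4) CAS  T1:  M=5  r_T1=4 ✓
   5) CAS  T2:  M=5  r_T2=4 ✗
   6) LOAD T2:  M=5  r_T2=5
   7) CAS  T2:  M=6  r_T2=5 ✓
   8) CAS  T0:  M=6  r_T0=4 ✗
   9) LOAD T0:  M=6  r_T0=6
  10) CAS  T0:  M=7  r_T0=6 ✓
  11) LOAD T0:  M=7  r_T0=7
  12) CAS  T0:  M=8  r_T0=7 ✓
  13) LOAD T0:  M=8  r_T0=8
  14) CAS  T0:  M=9  r_T0=8 ✓
  15) LOAD T0:  M=9  r_T0=9
  16) CAS  T0:  M=10  r_T0=9 ✓
  17) LOAD T0:  M=10  r_T0=10
  18) CAS  T0:  M=11  r_T0=10 ✓
Log disagrees first at step 8.

step = 8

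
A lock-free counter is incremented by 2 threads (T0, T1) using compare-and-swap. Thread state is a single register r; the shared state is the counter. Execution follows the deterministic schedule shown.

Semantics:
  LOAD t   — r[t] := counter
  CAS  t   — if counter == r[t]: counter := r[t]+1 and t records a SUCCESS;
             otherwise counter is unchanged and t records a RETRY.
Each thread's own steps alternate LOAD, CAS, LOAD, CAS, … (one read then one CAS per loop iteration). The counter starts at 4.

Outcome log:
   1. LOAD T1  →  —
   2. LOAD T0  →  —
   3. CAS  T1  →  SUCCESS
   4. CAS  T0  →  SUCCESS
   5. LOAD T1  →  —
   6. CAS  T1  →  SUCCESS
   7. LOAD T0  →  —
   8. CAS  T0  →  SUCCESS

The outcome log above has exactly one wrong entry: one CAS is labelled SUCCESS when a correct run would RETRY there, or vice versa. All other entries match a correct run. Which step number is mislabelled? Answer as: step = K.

step = 4

Correct run:
T1 LOAD — after: cnt=4, r=4 — load
T0 LOAD — after: cnt=4, r=4 — load
T1 CAS — after: cnt=5, r=4 — ok
T0 CAS — after: cnt=5, r=4 — retry
T1 LOAD — after: cnt=5, r=5 — load
T1 CAS — after: cnt=6, r=5 — ok
T0 LOAD — after: cnt=6, r=6 — load
T0 CAS — after: cnt=7, r=6 — ok
Log disagrees first at step 4.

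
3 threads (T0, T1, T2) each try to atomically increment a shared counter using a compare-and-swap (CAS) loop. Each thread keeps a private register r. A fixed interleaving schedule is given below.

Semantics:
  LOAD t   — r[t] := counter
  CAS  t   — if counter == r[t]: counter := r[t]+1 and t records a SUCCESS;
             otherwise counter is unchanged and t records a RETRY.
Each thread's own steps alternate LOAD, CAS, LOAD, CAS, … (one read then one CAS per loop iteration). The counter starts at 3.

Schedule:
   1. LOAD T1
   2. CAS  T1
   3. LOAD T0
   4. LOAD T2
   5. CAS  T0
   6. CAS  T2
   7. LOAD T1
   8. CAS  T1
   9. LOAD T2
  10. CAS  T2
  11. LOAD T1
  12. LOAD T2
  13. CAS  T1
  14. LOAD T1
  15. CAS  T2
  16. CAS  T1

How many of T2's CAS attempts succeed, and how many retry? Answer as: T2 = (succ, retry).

step 1: T1 LOAD ⇒ load; ctr=3 reg=3
step 2: T1 CAS ⇒ ok; ctr=4 reg=3
step 3: T0 LOAD ⇒ load; ctr=4 reg=4
step 4: T2 LOAD ⇒ load; ctr=4 reg=4
step 5: T0 CAS ⇒ ok; ctr=5 reg=4
step 6: T2 CAS ⇒ retry; ctr=5 reg=4
step 7: T1 LOAD ⇒ load; ctr=5 reg=5
step 8: T1 CAS ⇒ ok; ctr=6 reg=5
step 9: T2 LOAD ⇒ load; ctr=6 reg=6
step 10: T2 CAS ⇒ ok; ctr=7 reg=6
step 11: T1 LOAD ⇒ load; ctr=7 reg=7
step 12: T2 LOAD ⇒ load; ctr=7 reg=7
step 13: T1 CAS ⇒ ok; ctr=8 reg=7
step 14: T1 LOAD ⇒ load; ctr=8 reg=8
step 15: T2 CAS ⇒ retry; ctr=8 reg=7
step 16: T1 CAS ⇒ ok; ctr=9 reg=8

T2 = (1, 2)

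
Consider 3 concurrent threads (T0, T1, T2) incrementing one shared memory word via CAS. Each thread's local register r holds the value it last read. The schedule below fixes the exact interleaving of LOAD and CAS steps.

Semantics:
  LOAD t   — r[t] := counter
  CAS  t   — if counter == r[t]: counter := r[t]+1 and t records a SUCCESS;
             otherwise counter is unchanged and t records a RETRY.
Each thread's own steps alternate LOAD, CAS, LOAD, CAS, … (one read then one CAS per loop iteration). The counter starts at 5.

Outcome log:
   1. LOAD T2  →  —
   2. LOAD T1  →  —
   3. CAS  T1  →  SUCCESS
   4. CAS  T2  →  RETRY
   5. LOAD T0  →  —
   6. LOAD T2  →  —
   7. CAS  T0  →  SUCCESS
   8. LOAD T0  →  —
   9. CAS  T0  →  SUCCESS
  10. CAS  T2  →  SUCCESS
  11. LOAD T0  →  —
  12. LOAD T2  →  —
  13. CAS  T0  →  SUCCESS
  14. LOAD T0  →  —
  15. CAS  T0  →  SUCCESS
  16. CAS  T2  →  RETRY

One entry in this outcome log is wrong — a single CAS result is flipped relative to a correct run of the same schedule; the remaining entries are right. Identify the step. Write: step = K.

step = 10

Reference trace:
   1) LOAD T2:  M=5  r_T2=5
   2) LOAD T1:  M=5  r_T1=5
   3) CAS  T1:  M=6  r_T1=5 ✓
   4) CAS  T2:  M=6  r_T2=5 ✗
   5) LOAD T0:  M=6  r_T0=6
   6) LOAD T2:  M=6  r_T2=6
   7) CAS  T0:  M=7  r_T0=6 ✓
   8) LOAD T0:  M=7  r_T0=7
   9) CAS  T0:  M=8  r_T0=7 ✓
  10) CAS  T2:  M=8  r_T2=6 ✗
  11) LOAD T0:  M=8  r_T0=8
  12) LOAD T2:  M=8  r_T2=8
  13) CAS  T0:  M=9  r_T0=8 ✓
  14) LOAD T0:  M=9  r_T0=9
  15) CAS  T0:  M=10  r_T0=9 ✓
  16) CAS  T2:  M=10  r_T2=8 ✗
Mismatch at 10.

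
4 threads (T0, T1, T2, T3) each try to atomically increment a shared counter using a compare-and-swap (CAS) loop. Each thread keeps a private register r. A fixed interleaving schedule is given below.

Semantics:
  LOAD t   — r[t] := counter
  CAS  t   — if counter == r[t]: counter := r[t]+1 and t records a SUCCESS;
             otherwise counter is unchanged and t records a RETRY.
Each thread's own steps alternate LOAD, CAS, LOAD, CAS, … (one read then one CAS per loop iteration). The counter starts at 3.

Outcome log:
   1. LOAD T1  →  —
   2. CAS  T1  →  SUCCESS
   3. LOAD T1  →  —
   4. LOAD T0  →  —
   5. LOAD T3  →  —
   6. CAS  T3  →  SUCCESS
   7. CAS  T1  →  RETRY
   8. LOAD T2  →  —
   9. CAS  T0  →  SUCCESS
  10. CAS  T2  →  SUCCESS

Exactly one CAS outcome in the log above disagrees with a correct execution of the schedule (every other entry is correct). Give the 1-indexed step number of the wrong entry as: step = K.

step = 9

Re-executing:
[1] T1.load  rd  (counter 3, T1.r 3)
[2] T1.cas  hit  (counter 4, T1.r 3)
[3] T1.load  rd  (counter 4, T1.r 4)
[4] T0.load  rd  (counter 4, T0.r 4)
[5] T3.load  rd  (counter 4, T3.r 4)
[6] T3.cas  hit  (counter 5, T3.r 4)
[7] T1.cas  miss  (counter 5, T1.r 4)
[8] T2.load  rd  (counter 5, T2.r 5)
[9] T0.cas  miss  (counter 5, T0.r 4)
[10] T2.cas  hit  (counter 6, T2.r 5)
Flip is step 9.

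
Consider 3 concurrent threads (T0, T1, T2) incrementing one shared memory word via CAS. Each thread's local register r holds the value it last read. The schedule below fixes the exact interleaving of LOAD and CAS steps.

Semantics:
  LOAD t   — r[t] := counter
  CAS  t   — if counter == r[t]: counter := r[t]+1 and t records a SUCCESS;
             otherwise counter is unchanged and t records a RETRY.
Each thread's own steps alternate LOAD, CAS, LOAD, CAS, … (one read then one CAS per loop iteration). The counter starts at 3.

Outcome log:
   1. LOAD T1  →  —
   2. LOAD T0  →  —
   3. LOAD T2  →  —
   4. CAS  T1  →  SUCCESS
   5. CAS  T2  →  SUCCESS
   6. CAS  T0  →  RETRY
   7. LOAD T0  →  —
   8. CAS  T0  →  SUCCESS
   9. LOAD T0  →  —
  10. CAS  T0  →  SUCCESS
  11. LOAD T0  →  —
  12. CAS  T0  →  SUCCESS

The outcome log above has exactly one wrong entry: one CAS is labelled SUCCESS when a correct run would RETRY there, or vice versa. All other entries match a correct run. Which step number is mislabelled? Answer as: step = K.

Correct run:
#1 T1 reads 3
#2 T0 reads 3
#3 T2 reads 3
#4 T1 CAS(3→4) writes; counter now 4
#5 T2 CAS(3→4) fails; counter now 4
#6 T0 CAS(3→4) fails; counter now 4
#7 T0 reads 4
#8 T0 CAS(4→5) writes; counter now 5
#9 T0 reads 5
#10 T0 CAS(5→6) writes; counter now 6
#11 T0 reads 6
#12 T0 CAS(6→7) writes; counter now 7
Mismatch at 5.

step = 5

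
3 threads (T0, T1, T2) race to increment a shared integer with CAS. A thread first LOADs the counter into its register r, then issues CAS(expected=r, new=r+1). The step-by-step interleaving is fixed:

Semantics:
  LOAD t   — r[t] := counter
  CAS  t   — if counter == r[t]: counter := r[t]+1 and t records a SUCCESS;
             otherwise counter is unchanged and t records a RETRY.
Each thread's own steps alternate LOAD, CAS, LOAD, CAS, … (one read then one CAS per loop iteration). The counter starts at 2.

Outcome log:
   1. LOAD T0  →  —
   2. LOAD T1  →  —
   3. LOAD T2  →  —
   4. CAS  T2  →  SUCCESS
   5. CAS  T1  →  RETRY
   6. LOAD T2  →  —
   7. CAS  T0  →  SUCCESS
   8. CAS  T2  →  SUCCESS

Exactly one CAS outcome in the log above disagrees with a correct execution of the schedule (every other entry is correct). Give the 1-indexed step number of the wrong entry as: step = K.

Correct run:
step 1: T0 LOAD ⇒ load; ctr=2 reg=2
step 2: T1 LOAD ⇒ load; ctr=2 reg=2
step 3: T2 LOAD ⇒ load; ctr=2 reg=2
step 4: T2 CAS ⇒ ok; ctr=3 reg=2
step 5: T1 CAS ⇒ retry; ctr=3 reg=2
step 6: T2 LOAD ⇒ load; ctr=3 reg=3
step 7: T0 CAS ⇒ retry; ctr=3 reg=2
step 8: T2 CAS ⇒ ok; ctr=4 reg=3
Mismatch at 7.

step = 7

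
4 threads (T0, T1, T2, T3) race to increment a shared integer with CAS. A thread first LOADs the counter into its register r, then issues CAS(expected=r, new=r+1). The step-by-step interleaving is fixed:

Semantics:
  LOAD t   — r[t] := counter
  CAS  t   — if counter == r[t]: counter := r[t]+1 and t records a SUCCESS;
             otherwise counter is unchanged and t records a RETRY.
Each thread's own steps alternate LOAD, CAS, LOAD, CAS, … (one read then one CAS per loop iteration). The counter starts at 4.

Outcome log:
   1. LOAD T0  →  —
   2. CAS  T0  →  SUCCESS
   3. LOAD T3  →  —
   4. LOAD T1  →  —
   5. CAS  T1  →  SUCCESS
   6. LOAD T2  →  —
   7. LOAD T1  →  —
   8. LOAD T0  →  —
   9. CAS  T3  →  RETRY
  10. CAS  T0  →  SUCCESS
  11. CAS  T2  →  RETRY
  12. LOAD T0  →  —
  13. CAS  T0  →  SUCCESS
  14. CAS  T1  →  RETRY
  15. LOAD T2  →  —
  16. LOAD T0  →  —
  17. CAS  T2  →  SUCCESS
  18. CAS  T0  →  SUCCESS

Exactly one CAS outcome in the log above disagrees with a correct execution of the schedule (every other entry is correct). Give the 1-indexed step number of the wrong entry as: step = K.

Re-executing:
   1) LOAD T0:  M=4  r_T0=4
   2) CAS  T0:  M=5  r_T0=4 ✓
   3) LOAD T3:  M=5  r_T3=5
   4) LOAD T1:  M=5  r_T1=5
   5) CAS  T1:  M=6  r_T1=5 ✓
   6) LOAD T2:  M=6  r_T2=6
   7) LOAD T1:  M=6  r_T1=6
   8) LOAD T0:  M=6  r_T0=6
   9) CAS  T3:  M=6  r_T3=5 ✗
  10) CAS  T0:  M=7  r_T0=6 ✓
  11) CAS  T2:  M=7  r_T2=6 ✗
  12) LOAD T0:  M=7  r_T0=7
  13) CAS  T0:  M=8  r_T0=7 ✓
  14) CAS  T1:  M=8  r_T1=6 ✗
  15) LOAD T2:  M=8  r_T2=8
  16) LOAD T0:  M=8  r_T0=8
  17) CAS  T2:  M=9  r_T2=8 ✓
  18) CAS  T0:  M=9  r_T0=8 ✗
Mismatch at 18.

step = 18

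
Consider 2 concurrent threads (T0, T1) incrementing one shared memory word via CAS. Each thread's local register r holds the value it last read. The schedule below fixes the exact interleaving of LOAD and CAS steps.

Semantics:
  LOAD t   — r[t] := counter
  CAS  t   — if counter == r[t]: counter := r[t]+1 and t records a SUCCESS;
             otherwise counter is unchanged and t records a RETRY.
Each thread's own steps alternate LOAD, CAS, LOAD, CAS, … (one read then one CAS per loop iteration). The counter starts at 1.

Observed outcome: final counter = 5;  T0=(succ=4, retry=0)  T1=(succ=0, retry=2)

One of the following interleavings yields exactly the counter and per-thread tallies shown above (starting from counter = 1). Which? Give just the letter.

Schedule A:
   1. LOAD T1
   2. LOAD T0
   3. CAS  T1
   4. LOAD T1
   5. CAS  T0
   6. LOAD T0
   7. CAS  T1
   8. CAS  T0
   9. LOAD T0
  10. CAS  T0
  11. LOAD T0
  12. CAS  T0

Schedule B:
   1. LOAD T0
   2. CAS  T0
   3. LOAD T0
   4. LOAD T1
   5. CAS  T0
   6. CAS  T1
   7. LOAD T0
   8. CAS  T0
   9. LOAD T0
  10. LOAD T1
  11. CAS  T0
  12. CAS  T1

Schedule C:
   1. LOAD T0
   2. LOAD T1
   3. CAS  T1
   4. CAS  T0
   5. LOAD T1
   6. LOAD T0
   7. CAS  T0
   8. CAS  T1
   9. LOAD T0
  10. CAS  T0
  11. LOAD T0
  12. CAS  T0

B

Run B:
T0 LOAD — after: cnt=1, r=1 — load
T0 CAS — after: cnt=2, r=1 — ok
T0 LOAD — after: cnt=2, r=2 — load
T1 LOAD — after: cnt=2, r=2 — load
T0 CAS — after: cnt=3, r=2 — ok
T1 CAS — after: cnt=3, r=2 — retry
T0 LOAD — after: cnt=3, r=3 — load
T0 CAS — after: cnt=4, r=3 — ok
T0 LOAD — after: cnt=4, r=4 — load
T1 LOAD — after: cnt=4, r=4 — load
T0 CAS — after: cnt=5, r=4 — ok
T1 CAS — after: cnt=5, r=4 — retry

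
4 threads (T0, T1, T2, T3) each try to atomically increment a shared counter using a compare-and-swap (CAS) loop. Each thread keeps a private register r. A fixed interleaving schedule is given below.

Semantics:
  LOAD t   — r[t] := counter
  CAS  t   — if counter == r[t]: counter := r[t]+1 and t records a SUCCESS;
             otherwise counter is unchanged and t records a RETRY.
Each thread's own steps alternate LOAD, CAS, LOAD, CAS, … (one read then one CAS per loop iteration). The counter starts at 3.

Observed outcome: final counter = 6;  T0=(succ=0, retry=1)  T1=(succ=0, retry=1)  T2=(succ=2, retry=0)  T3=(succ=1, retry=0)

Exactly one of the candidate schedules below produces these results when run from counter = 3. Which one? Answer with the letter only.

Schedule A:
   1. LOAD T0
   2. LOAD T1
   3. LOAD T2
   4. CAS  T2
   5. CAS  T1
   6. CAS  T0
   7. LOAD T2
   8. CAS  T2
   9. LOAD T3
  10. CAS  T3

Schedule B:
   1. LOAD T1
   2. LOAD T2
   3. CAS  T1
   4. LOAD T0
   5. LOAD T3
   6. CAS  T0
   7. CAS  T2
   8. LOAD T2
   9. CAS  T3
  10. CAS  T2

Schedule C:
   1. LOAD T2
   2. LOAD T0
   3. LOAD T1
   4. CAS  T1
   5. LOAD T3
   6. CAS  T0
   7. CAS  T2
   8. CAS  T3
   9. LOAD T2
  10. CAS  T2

Simulating candidate A:
step 1: T0 LOAD ⇒ load; ctr=3 reg=3
step 2: T1 LOAD ⇒ load; ctr=3 reg=3
step 3: T2 LOAD ⇒ load; ctr=3 reg=3
step 4: T2 CAS ⇒ ok; ctr=4 reg=3
step 5: T1 CAS ⇒ retry; ctr=4 reg=3
step 6: T0 CAS ⇒ retry; ctr=4 reg=3
step 7: T2 LOAD ⇒ load; ctr=4 reg=4
step 8: T2 CAS ⇒ ok; ctr=5 reg=4
step 9: T3 LOAD ⇒ load; ctr=5 reg=5
step 10: T3 CAS ⇒ ok; ctr=6 reg=5

A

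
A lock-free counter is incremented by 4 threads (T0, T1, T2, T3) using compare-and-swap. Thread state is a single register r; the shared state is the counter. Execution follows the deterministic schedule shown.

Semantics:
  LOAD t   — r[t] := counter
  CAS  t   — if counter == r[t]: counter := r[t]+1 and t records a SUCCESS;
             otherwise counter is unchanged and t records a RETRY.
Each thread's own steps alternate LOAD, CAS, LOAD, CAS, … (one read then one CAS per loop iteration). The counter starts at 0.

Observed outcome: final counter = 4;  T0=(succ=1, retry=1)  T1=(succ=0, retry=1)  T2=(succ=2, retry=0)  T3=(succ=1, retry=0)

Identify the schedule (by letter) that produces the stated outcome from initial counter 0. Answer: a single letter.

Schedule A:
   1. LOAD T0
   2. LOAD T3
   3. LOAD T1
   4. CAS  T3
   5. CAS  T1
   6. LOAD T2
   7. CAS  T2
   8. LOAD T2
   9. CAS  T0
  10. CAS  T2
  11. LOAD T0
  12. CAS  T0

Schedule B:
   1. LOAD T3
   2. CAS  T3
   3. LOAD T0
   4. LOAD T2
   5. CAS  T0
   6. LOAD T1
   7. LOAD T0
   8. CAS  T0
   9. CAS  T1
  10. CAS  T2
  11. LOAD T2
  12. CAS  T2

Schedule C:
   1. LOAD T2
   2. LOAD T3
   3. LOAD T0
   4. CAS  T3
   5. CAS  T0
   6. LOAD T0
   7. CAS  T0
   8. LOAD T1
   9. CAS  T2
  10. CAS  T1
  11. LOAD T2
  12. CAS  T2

Tracing schedule A:
[1] T0.load  rd  (counter 0, T0.r 0)
[2] T3.load  rd  (counter 0, T3.r 0)
[3] T1.load  rd  (counter 0, T1.r 0)
[4] T3.cas  hit  (counter 1, T3.r 0)
[5] T1.cas  miss  (counter 1, T1.r 0)
[6] T2.load  rd  (counter 1, T2.r 1)
[7] T2.cas  hit  (counter 2, T2.r 1)
[8] T2.load  rd  (counter 2, T2.r 2)
[9] T0.cas  miss  (counter 2, T0.r 0)
[10] T2.cas  hit  (counter 3, T2.r 2)
[11] T0.load  rd  (counter 3, T0.r 3)
[12] T0.cas  hit  (counter 4, T0.r 3)

A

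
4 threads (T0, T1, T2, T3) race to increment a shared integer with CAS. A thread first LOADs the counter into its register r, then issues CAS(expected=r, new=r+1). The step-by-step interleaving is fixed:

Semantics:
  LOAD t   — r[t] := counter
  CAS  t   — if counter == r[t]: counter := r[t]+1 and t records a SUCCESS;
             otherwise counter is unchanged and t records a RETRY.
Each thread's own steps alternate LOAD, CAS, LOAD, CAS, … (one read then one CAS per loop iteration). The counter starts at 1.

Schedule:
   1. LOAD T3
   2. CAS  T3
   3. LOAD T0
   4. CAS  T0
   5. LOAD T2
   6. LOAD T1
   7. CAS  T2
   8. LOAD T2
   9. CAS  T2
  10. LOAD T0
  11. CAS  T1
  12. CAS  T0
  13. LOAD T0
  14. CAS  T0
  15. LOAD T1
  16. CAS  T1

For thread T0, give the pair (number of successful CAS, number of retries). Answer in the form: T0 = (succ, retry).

[1] T3.load  rd  (counter 1, T3.r 1)
[2] T3.cas  hit  (counter 2, T3.r 1)
[3] T0.load  rd  (counter 2, T0.r 2)
[4] T0.cas  hit  (counter 3, T0.r 2)
[5] T2.load  rd  (counter 3, T2.r 3)
[6] T1.load  rd  (counter 3, T1.r 3)
[7] T2.cas  hit  (counter 4, T2.r 3)
[8] T2.load  rd  (counter 4, T2.r 4)
[9] T2.cas  hit  (counter 5, T2.r 4)
[10] T0.load  rd  (counter 5, T0.r 5)
[11] T1.cas  miss  (counter 5, T1.r 3)
[12] T0.cas  hit  (counter 6, T0.r 5)
[13] T0.load  rd  (counter 6, T0.r 6)
[14] T0.cas  hit  (counter 7, T0.r 6)
[15] T1.load  rd  (counter 7, T1.r 7)
[16] T1.cas  hit  (counter 8, T1.r 7)

T0 = (3, 0)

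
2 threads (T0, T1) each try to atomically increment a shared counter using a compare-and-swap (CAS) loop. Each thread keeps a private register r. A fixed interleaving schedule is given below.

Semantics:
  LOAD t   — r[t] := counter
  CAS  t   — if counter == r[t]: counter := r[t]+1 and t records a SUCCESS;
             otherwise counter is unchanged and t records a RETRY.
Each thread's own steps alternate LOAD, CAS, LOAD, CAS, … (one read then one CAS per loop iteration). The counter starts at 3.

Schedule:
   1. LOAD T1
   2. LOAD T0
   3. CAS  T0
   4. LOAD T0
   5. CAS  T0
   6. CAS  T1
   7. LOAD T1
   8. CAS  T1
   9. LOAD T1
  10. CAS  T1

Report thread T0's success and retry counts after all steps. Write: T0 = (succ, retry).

step 1: T1 LOAD ⇒ load; ctr=3 reg=3
step 2: T0 LOAD ⇒ load; ctr=3 reg=3
step 3: T0 CAS ⇒ ok; ctr=4 reg=3
step 4: T0 LOAD ⇒ load; ctr=4 reg=4
step 5: T0 CAS ⇒ ok; ctr=5 reg=4
step 6: T1 CAS ⇒ retry; ctr=5 reg=3
step 7: T1 LOAD ⇒ load; ctr=5 reg=5
step 8: T1 CAS ⇒ ok; ctr=6 reg=5
step 9: T1 LOAD ⇒ load; ctr=6 reg=6
step 10: T1 CAS ⇒ ok; ctr=7 reg=6

T0 = (2, 0)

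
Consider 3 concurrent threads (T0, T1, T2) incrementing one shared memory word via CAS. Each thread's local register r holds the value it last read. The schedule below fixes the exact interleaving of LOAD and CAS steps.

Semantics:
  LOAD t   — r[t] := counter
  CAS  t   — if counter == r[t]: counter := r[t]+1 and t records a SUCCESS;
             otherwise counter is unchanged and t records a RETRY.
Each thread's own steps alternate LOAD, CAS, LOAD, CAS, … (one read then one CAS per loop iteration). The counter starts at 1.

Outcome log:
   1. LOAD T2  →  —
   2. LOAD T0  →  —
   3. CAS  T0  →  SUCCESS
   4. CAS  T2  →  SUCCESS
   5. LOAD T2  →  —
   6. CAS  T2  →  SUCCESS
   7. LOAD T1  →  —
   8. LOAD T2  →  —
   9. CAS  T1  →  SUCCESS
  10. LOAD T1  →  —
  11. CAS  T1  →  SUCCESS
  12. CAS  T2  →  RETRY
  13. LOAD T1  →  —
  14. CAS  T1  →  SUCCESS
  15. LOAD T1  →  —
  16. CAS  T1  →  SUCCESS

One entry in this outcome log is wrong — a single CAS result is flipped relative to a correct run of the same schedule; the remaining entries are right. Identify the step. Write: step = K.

Reference trace:
step 1: T2 LOAD ⇒ load; ctr=1 reg=1
step 2: T0 LOAD ⇒ load; ctr=1 reg=1
step 3: T0 CAS ⇒ ok; ctr=2 reg=1
step 4: T2 CAS ⇒ retry; ctr=2 reg=1
step 5: T2 LOAD ⇒ load; ctr=2 reg=2
step 6: T2 CAS ⇒ ok; ctr=3 reg=2
step 7: T1 LOAD ⇒ load; ctr=3 reg=3
step 8: T2 LOAD ⇒ load; ctr=3 reg=3
step 9: T1 CAS ⇒ ok; ctr=4 reg=3
step 10: T1 LOAD ⇒ load; ctr=4 reg=4
step 11: T1 CAS ⇒ ok; ctr=5 reg=4
step 12: T2 CAS ⇒ retry; ctr=5 reg=3
step 13: T1 LOAD ⇒ load; ctr=5 reg=5
step 14: T1 CAS ⇒ ok; ctr=6 reg=5
step 15: T1 LOAD ⇒ load; ctr=6 reg=6
step 16: T1 CAS ⇒ ok; ctr=7 reg=6
Log disagrees first at step 4.

step = 4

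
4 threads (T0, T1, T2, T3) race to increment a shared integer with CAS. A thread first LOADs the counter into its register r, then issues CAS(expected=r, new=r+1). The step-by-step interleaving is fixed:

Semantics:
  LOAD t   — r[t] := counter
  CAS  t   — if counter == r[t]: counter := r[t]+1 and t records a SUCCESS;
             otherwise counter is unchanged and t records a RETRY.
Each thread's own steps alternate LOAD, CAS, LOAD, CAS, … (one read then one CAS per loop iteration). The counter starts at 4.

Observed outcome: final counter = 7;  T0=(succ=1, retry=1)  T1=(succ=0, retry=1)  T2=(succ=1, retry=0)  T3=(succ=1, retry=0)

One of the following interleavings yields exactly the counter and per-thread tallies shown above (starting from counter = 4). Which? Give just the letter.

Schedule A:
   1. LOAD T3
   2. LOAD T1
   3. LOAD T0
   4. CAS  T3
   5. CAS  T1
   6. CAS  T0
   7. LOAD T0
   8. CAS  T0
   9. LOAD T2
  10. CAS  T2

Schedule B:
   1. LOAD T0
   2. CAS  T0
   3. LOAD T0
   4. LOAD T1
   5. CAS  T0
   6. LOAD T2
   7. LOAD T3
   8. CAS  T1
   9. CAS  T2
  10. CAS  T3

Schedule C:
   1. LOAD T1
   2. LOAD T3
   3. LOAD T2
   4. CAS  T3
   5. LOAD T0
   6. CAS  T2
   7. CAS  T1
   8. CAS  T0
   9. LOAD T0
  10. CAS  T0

Simulating candidate A:
T3 LOAD — after: cnt=4, r=4 — load
T1 LOAD — after: cnt=4, r=4 — load
T0 LOAD — after: cnt=4, r=4 — load
T3 CAS — after: cnt=5, r=4 — ok
T1 CAS — after: cnt=5, r=4 — retry
T0 CAS — after: cnt=5, r=4 — retry
T0 LOAD — after: cnt=5, r=5 — load
T0 CAS — after: cnt=6, r=5 — ok
T2 LOAD — after: cnt=6, r=6 — load
T2 CAS — after: cnt=7, r=6 — ok

A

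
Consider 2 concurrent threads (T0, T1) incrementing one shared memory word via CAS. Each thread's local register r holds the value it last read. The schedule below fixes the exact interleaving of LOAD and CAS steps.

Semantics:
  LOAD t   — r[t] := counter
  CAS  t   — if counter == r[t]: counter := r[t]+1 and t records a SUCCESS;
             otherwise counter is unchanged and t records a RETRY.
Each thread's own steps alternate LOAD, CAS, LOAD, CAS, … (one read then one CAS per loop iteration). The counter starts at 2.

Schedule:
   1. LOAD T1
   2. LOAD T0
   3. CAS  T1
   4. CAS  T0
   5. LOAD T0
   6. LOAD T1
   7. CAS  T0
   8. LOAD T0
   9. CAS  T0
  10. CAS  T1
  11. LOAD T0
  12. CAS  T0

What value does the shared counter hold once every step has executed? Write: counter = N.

T1 LOAD — after: cnt=2, r=2 — load
T0 LOAD — after: cnt=2, r=2 — load
T1 CAS — after: cnt=3, r=2 — ok
T0 CAS — after: cnt=3, r=2 — retry
T0 LOAD — after: cnt=3, r=3 — load
T1 LOAD — after: cnt=3, r=3 — load
T0 CAS — after: cnt=4, r=3 — ok
T0 LOAD — after: cnt=4, r=4 — load
T0 CAS — after: cnt=5, r=4 — ok
T1 CAS — after: cnt=5, r=3 — retry
T0 LOAD — after: cnt=5, r=5 — load
T0 CAS — after: cnt=6, r=5 — ok

counter = 6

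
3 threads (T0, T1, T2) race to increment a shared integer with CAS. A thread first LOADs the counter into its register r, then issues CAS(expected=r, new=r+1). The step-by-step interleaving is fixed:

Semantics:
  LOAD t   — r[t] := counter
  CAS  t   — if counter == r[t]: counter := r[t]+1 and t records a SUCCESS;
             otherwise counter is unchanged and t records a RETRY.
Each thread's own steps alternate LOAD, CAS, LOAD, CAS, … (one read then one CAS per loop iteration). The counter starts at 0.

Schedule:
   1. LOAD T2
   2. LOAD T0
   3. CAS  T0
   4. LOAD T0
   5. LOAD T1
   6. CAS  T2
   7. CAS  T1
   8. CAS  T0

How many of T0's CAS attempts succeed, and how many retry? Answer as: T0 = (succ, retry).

T0 = (1, 1)

   1) LOAD T2:  M=0  r_T2=0
   2) LOAD T0:  M=0  r_T0=0
   3) CAS  T0:  M=1  r_T0=0 ✓
   4) LOAD T0:  M=1  r_T0=1
   5) LOAD T1:  M=1  r_T1=1
   6) CAS  T2:  M=1  r_T2=0 ✗
   7) CAS  T1:  M=2  r_T1=1 ✓
   8) CAS  T0:  M=2  r_T0=1 ✗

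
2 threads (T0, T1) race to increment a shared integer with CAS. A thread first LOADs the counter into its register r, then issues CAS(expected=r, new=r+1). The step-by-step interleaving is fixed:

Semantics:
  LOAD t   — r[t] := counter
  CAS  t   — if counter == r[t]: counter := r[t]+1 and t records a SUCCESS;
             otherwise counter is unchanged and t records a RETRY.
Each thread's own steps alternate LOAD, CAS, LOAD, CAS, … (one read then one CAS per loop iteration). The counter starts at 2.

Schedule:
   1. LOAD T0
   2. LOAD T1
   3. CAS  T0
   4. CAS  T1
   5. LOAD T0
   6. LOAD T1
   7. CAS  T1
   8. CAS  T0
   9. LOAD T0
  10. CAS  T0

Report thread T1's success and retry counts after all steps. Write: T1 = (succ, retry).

   1) LOAD T0:  M=2  r_T0=2
   2) LOAD T1:  M=2  r_T1=2
   3) CAS  T0:  M=3  r_T0=2 ✓
   4) CAS  T1:  M=3  r_T1=2 ✗
   5) LOAD T0:  M=3  r_T0=3
   6) LOAD T1:  M=3  r_T1=3
   7) CAS  T1:  M=4  r_T1=3 ✓
   8) CAS  T0:  M=4  r_T0=3 ✗
   9) LOAD T0:  M=4  r_T0=4
  10) CAS  T0:  M=5  r_T0=4 ✓

T1 = (1, 1)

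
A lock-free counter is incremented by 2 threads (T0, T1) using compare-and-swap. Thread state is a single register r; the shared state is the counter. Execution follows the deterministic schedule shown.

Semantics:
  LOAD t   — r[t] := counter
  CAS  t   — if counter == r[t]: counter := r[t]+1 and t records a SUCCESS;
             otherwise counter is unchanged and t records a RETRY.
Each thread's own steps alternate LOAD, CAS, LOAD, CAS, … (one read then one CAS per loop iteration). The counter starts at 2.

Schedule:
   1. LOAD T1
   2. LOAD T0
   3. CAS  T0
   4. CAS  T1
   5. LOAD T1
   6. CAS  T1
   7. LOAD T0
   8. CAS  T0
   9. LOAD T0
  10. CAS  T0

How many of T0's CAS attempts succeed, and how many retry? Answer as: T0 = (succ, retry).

step 1: T1 LOAD ⇒ load; ctr=2 reg=2
step 2: T0 LOAD ⇒ load; ctr=2 reg=2
step 3: T0 CAS ⇒ ok; ctr=3 reg=2
step 4: T1 CAS ⇒ retry; ctr=3 reg=2
step 5: T1 LOAD ⇒ load; ctr=3 reg=3
step 6: T1 CAS ⇒ ok; ctr=4 reg=3
step 7: T0 LOAD ⇒ load; ctr=4 reg=4
step 8: T0 CAS ⇒ ok; ctr=5 reg=4
step 9: T0 LOAD ⇒ load; ctr=5 reg=5
step 10: T0 CAS ⇒ ok; ctr=6 reg=5

T0 = (3, 0)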